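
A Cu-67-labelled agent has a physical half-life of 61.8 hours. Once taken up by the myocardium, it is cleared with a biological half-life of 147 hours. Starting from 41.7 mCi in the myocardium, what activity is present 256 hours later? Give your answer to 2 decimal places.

1/t_eff = 1/t_phys + 1/t_biol = 1/61.8 + 1/147 = 0.022984 per hour.
t_eff = 61.8 × 147 / (61.8 + 147) ≈ 43.509 hours.
Remaining = 41.7 × (1/2)^(256/43.509) = 41.7 × (1/2)^5.8839 ≈ 0.70617 mCi.

0.71 mCi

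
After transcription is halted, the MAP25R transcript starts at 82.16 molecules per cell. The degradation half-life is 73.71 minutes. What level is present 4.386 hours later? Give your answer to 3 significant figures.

6.92 molecules per cell

Convert the elapsed time: 4.386 hours = 263.16 minutes.
Number of half-lives: n = 263.16/73.71 ≈ 3.5702.
Remaining = 82.16 × (1/2)^3.5702 = 82.16 × 0.08419 ≈ 6.917 molecules per cell.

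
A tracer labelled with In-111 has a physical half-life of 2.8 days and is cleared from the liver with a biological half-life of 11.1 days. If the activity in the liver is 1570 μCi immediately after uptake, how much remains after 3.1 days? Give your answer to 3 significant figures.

1/t_eff = 1/t_phys + 1/t_biol = 1/2.8 + 1/11.1 = 0.44723 per day.
t_eff = 2.8 × 11.1 / (2.8 + 11.1) ≈ 2.236 days.
Remaining = 1570 × (1/2)^(3.1/2.236) = 1570 × (1/2)^1.3864 ≈ 600.54 μCi.

601 μCi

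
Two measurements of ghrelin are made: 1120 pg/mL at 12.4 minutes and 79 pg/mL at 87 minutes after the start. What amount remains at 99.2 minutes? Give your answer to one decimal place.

Over Δt = 87 − 12.4 = 74.6 minutes, the level fell by a factor of 1120/79 ≈ 14.177.
n = log₂(14.177) ≈ 3.8255 half-lives, so t½ = 74.6/3.8255 ≈ 19.501 minutes.
From t = 87 to t = 99.2: 79 × (1/2)^((99.2−87)/19.501) ≈ 51.203 pg/mL.

51.2 pg/mL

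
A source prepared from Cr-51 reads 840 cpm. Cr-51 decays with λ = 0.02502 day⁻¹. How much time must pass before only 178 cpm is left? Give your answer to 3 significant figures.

t½ = ln 2 / λ = 0.69315 / 0.02502 ≈ 27.704 days.
Fraction remaining = 178/840 ≈ 0.2119.
n = log₂(840/178) = ln(4.7191)/ln 2 ≈ 2.2385 half-lives.
t = n × t½ = 2.2385 × 27.704 ≈ 62.015 days.

62.0 days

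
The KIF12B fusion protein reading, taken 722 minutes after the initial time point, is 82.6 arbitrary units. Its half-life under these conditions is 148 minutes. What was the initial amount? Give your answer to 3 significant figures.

Number of half-lives elapsed: n = 722/148 ≈ 4.8784.
A₀ = A × 2^n = 82.6 × 2^4.8784 = 82.6 × 29.413 ≈ 2429.5 arbitrary units.

2430 arbitrary units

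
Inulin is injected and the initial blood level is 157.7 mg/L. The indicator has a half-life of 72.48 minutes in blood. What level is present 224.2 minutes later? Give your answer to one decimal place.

18.5 mg/L

Number of half-lives: n = 224.2/72.48 ≈ 3.0933.
Remaining = 157.7 × (1/2)^3.0933 = 157.7 × 0.11717 ≈ 18.478 mg/L.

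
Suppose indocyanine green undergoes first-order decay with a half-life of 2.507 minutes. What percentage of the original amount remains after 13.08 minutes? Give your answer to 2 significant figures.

2.7%

n = 13.08/2.507 ≈ 5.2174 half-lives.
Fraction remaining = (1/2)^5.2174 ≈ 0.026879, i.e. 2.6879%.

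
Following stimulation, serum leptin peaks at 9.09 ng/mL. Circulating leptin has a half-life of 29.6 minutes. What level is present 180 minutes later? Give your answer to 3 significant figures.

0.134 ng/mL

Number of half-lives: n = 180/29.6 ≈ 6.0811.
Remaining = 9.09 × (1/2)^6.0811 = 9.09 × 0.014771 ≈ 0.13427 ng/mL.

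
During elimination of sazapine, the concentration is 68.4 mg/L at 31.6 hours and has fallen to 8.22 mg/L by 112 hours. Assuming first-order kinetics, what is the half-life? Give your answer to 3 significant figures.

26.3 hours

Over Δt = 112 − 31.6 = 80.4 hours, the level fell by a factor of 68.4/8.22 ≈ 8.3212.
n = log₂(8.3212) ≈ 3.0568 half-lives, so t½ = 80.4/3.0568 ≈ 26.302 hours.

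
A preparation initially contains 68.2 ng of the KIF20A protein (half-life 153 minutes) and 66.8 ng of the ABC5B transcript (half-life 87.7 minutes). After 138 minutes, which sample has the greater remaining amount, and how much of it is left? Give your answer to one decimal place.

KIF20A protein: 68.2 × (1/2)^0.90196 ≈ 36.498 ng.
ABC5B transcript: 66.8 × (1/2)^1.5735 ≈ 22.444 ng.
KIF20A protein has more remaining, at ≈ 36.498 ng.

KIF20A protein, 36.5 ng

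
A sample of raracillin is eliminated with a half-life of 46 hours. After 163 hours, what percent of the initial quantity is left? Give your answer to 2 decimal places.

8.58%

n = 163/46 ≈ 3.5435 half-lives.
Fraction remaining = (1/2)^3.5435 ≈ 0.085764, i.e. 8.5764%.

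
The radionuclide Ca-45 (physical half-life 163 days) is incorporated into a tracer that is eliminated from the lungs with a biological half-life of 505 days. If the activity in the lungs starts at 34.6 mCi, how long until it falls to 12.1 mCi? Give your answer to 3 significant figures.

187 days

1/t_eff = 1/t_phys + 1/t_biol = 1/163 + 1/505 = 0.0081152 per day.
t_eff = 163 × 505 / (163 + 505) ≈ 123.23 days.
n = log₂(34.6/12.1) ≈ 1.5158; t = 1.5158 × 123.23 ≈ 186.78 days.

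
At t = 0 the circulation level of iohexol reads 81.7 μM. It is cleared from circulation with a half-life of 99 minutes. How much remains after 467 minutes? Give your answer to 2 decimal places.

3.11 μM

Number of half-lives: n = 467/99 ≈ 4.7172.
Remaining = 81.7 × (1/2)^4.7172 = 81.7 × 0.038018 ≈ 3.1061 μM.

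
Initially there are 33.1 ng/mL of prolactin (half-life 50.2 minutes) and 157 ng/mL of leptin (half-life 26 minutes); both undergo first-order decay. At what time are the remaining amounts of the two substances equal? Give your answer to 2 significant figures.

Set 33.1·(1/2)^(t/50.2) = 157·(1/2)^(t/26).
Taking log₂: log₂(33.1/157) = t·(1/50.2 − 1/26).
log₂(0.21083) = -2.2459; 1/50.2 − 1/26 = -0.018541.
t = -2.2459 / -0.018541 ≈ 121.13 minutes.

120 minutes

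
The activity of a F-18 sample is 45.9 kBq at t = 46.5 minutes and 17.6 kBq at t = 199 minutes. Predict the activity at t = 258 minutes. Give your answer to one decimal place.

Over Δt = 199 − 46.5 = 152.5 minutes, the level fell by a factor of 45.9/17.6 ≈ 2.608.
n = log₂(2.608) ≈ 1.3829 half-lives, so t½ = 152.5/1.3829 ≈ 110.27 minutes.
From t = 199 to t = 258: 17.6 × (1/2)^((258−199)/110.27) ≈ 12.147 kBq.

12.1 kBq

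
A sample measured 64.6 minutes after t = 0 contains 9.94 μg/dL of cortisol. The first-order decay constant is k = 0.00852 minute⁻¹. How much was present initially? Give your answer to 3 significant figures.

t½ = ln 2 / k = 0.69315 / 0.00852 ≈ 81.355 minutes.
Number of half-lives elapsed: n = 64.6/81.355 ≈ 0.79405.
A₀ = A × 2^n = 9.94 × 2^0.79405 = 9.94 × 1.7339 ≈ 17.235 μg/dL.

17.2 μg/dL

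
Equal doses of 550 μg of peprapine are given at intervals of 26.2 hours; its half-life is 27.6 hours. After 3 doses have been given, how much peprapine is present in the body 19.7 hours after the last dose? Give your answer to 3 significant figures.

599 μg

The 3 doses were given 72.1, 45.9, 19.7 hours ago.
Total = 550·(1/2)^(72.1/27.6) + 550·(1/2)^(45.9/27.6) + 550·(1/2)^(19.7/27.6)
      = 89.945 + 173.67 + 335.35 ≈ 598.97 μg.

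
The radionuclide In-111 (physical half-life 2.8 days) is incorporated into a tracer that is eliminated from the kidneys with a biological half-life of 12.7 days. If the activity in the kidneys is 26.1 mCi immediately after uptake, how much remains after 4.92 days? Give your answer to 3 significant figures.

1/t_eff = 1/t_phys + 1/t_biol = 1/2.8 + 1/12.7 = 0.43588 per day.
t_eff = 2.8 × 12.7 / (2.8 + 12.7) ≈ 2.2942 days.
Remaining = 26.1 × (1/2)^(4.92/2.2942) = 26.1 × (1/2)^2.1445 ≈ 5.9029 mCi.

5.90 mCi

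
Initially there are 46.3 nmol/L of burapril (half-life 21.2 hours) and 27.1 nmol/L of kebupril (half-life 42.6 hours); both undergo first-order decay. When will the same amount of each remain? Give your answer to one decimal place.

Set 46.3·(1/2)^(t/21.2) = 27.1·(1/2)^(t/42.6).
Taking log₂: log₂(46.3/27.1) = t·(1/21.2 − 1/42.6).
log₂(1.7085) = 0.77272; 1/21.2 − 1/42.6 = 0.023696.
t = 0.77272 / 0.023696 ≈ 32.61 hours.

32.6 hours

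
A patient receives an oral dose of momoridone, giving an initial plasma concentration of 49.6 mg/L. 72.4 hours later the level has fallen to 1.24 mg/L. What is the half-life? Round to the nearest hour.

14 hours

A/A₀ = 1.24/49.6 ≈ 0.025.
n = log₂(40) ≈ 5.3219 half-lives elapsed in 72.4 hours.
t½ = 72.4/5.3219 ≈ 13.604 hours.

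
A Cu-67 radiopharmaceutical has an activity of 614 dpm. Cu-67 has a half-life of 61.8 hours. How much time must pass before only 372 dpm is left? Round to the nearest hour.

Fraction remaining = 372/614 ≈ 0.60586.
n = log₂(614/372) = ln(1.6505)/ln 2 ≈ 0.72294 half-lives.
t = n × t½ = 0.72294 × 61.8 ≈ 44.677 hours.

45 hours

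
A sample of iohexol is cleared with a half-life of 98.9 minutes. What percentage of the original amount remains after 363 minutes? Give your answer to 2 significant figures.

7.9%

n = 363/98.9 ≈ 3.6704 half-lives.
Fraction remaining = (1/2)^3.6704 ≈ 0.078543, i.e. 7.8543%.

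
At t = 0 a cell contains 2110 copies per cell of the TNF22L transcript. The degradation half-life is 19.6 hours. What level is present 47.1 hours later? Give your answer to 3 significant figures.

399 copies per cell

Number of half-lives: n = 47.1/19.6 ≈ 2.4031.
Remaining = 2110 × (1/2)^2.4031 = 2110 × 0.18906 ≈ 398.92 copies per cell.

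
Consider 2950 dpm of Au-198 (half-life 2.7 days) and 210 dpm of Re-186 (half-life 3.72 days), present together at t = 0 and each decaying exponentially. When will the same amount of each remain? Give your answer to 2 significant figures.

Set 2950·(1/2)^(t/2.7) = 210·(1/2)^(t/3.72).
Taking log₂: log₂(2950/210) = t·(1/2.7 − 1/3.72).
log₂(14.048) = 3.8123; 1/2.7 − 1/3.72 = 0.10155.
t = 3.8123 / 0.10155 ≈ 37.539 days.

38 days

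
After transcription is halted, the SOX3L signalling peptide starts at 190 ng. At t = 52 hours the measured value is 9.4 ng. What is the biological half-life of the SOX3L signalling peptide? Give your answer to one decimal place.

12.0 hours

A/A₀ = 9.4/190 ≈ 0.049474.
n = log₂(20.213) ≈ 4.3372 half-lives elapsed in 52 hours.
t½ = 52/4.3372 ≈ 11.989 hours.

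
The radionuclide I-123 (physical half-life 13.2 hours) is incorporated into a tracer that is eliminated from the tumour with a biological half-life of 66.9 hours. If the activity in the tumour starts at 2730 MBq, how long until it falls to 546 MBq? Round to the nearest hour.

1/t_eff = 1/t_phys + 1/t_biol = 1/13.2 + 1/66.9 = 0.090705 per hour.
t_eff = 13.2 × 66.9 / (13.2 + 66.9) ≈ 11.025 hours.
n = log₂(2730/546) ≈ 2.3219; t = 2.3219 × 11.025 ≈ 25.599 hours.

26 hours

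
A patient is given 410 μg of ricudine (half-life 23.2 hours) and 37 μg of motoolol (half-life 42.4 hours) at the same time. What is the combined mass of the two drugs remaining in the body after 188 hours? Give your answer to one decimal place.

ricudine: 410 × (1/2)^(188/23.2) = 410 × (1/2)^8.1034 ≈ 1.4907 μg.
motoolol: 37 × (1/2)^(188/42.4) = 37 × (1/2)^4.434 ≈ 1.7118 μg.
Total = 1.4907 + 1.7118 ≈ 3.2025 μg.

3.2 μg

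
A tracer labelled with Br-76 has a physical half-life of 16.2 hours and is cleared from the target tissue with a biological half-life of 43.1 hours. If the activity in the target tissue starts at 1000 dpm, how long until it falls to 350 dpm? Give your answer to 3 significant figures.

1/t_eff = 1/t_phys + 1/t_biol = 1/16.2 + 1/43.1 = 0.08493 per hour.
t_eff = 16.2 × 43.1 / (16.2 + 43.1) ≈ 11.774 hours.
n = log₂(1000/350) ≈ 1.5146; t = 1.5146 × 11.774 ≈ 17.833 hours.

17.8 hours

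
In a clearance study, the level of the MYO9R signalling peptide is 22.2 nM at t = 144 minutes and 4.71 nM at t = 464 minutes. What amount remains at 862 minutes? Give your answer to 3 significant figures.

Over Δt = 464 − 144 = 320 minutes, the level fell by a factor of 22.2/4.71 ≈ 4.7134.
n = log₂(4.7134) ≈ 2.2368 half-lives, so t½ = 320/2.2368 ≈ 143.06 minutes.
From t = 464 to t = 862: 4.71 × (1/2)^((862−464)/143.06) ≈ 0.6848 nM.

0.685 nM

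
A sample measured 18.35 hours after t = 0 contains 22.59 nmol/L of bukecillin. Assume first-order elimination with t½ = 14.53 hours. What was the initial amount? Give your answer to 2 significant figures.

54 nmol/L

Number of half-lives elapsed: n = 18.35/14.53 ≈ 1.2629.
A₀ = A × 2^n = 22.59 × 2^1.2629 = 22.59 × 2.3998 ≈ 54.211 nmol/L.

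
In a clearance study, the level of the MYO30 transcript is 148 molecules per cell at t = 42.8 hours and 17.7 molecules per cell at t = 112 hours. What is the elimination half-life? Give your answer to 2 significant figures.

Over Δt = 112 − 42.8 = 69.2 hours, the level fell by a factor of 148/17.7 ≈ 8.3616.
n = log₂(8.3616) ≈ 3.0638 half-lives, so t½ = 69.2/3.0638 ≈ 22.587 hours.

23 hours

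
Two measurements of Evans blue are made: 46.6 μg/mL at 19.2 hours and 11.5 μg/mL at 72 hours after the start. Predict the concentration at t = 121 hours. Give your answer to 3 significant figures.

3.14 μg/mL

Over Δt = 72 − 19.2 = 52.8 hours, the level fell by a factor of 46.6/11.5 ≈ 4.0522.
n = log₂(4.0522) ≈ 2.0187 half-lives, so t½ = 52.8/2.0187 ≈ 26.155 hours.
From t = 72 to t = 121: 11.5 × (1/2)^((121−72)/26.155) ≈ 3.1387 μg/mL.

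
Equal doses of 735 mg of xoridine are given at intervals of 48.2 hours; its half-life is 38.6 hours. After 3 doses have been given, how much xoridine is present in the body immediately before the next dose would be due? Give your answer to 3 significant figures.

The 3 doses were given 144.6, 96.4, 48.2 hours ago.
Total = 735·(1/2)^(144.6/38.6) + 735·(1/2)^(96.4/38.6) + 735·(1/2)^(48.2/38.6)
      = 54.777 + 130.16 + 309.31 ≈ 494.25 mg.

494 mg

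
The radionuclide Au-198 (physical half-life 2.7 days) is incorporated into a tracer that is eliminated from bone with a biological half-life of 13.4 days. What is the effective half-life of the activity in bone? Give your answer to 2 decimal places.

1/t_eff = 1/t_phys + 1/t_biol = 1/2.7 + 1/13.4 = 0.445 per day.
t_eff = 2.7 × 13.4 / (2.7 + 13.4) ≈ 2.2472 days.

2.25 days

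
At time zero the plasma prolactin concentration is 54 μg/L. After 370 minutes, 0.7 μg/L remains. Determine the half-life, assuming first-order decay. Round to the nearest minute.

A/A₀ = 0.7/54 ≈ 0.012963.
n = log₂(77.143) ≈ 6.2695 half-lives elapsed in 370 minutes.
t½ = 370/6.2695 ≈ 59.016 minutes.

59 minutes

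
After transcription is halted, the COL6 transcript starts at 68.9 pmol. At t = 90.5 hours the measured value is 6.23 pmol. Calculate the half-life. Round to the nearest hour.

26 hours

A/A₀ = 6.23/68.9 ≈ 0.090421.
n = log₂(11.059) ≈ 3.4672 half-lives elapsed in 90.5 hours.
t½ = 90.5/3.4672 ≈ 26.102 hours.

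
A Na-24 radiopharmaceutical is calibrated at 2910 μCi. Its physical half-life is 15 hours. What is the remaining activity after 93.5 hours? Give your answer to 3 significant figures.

38.7 μCi

Number of half-lives: n = 93.5/15 ≈ 6.2333.
Remaining = 2910 × (1/2)^6.2333 = 2910 × 0.013292 ≈ 38.679 μCi.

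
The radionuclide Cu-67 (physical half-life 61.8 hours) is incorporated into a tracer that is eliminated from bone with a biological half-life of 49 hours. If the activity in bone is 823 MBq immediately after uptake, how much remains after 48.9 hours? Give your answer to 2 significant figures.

1/t_eff = 1/t_phys + 1/t_biol = 1/61.8 + 1/49 = 0.036589 per hour.
t_eff = 61.8 × 49 / (61.8 + 49) ≈ 27.33 hours.
Remaining = 823 × (1/2)^(48.9/27.33) = 823 × (1/2)^1.7892 ≈ 238.12 MBq.

240 MBq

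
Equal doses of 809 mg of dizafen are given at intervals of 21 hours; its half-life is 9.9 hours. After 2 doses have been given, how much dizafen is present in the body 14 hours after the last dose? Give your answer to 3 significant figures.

373 mg

The 2 doses were given 35, 14 hours ago.
Total = 809·(1/2)^(35/9.9) + 809·(1/2)^(14/9.9)
      = 69.775 + 303.56 ≈ 373.34 mg.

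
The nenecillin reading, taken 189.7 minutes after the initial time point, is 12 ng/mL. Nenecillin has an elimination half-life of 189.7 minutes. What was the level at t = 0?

24 ng/mL

Number of half-lives elapsed: n = 189.7/189.7 ≈ 1.
A₀ = A × 2^n = 12 × 2^1 = 12 × 2 ≈ 24 ng/mL.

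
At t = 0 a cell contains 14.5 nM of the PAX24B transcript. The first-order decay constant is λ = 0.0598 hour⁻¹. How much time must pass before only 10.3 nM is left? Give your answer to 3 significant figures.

5.72 hours

t½ = ln 2 / λ = 0.69315 / 0.0598 ≈ 11.591 hours.
Fraction remaining = 10.3/14.5 ≈ 0.71034.
n = log₂(14.5/10.3) = ln(1.4078)/ln 2 ≈ 0.49341 half-lives.
t = n × t½ = 0.49341 × 11.591 ≈ 5.7191 hours.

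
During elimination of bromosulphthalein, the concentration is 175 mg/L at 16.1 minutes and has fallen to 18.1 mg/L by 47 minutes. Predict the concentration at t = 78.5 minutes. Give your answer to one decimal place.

1.8 mg/L

Over Δt = 47 − 16.1 = 30.9 minutes, the level fell by a factor of 175/18.1 ≈ 9.6685.
n = log₂(9.6685) ≈ 3.2733 half-lives, so t½ = 30.9/3.2733 ≈ 9.44 minutes.
From t = 47 to t = 78.5: 18.1 × (1/2)^((78.5−47)/9.44) ≈ 1.7914 mg/L.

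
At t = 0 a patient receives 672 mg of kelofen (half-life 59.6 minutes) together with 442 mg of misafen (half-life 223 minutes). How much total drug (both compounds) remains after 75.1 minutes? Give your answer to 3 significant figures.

kelofen: 672 × (1/2)^(75.1/59.6) = 672 × (1/2)^1.2601 ≈ 280.58 mg.
misafen: 442 × (1/2)^(75.1/223) = 442 × (1/2)^0.33677 ≈ 349.98 mg.
Total = 280.58 + 349.98 ≈ 630.56 mg.

631 mg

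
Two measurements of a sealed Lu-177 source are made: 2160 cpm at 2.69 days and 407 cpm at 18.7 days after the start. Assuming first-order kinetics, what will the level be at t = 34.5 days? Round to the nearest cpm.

Over Δt = 18.7 − 2.69 = 16.01 days, the level fell by a factor of 2160/407 ≈ 5.3071.
n = log₂(5.3071) ≈ 2.4079 half-lives, so t½ = 16.01/2.4079 ≈ 6.6489 days.
From t = 18.7 to t = 34.5: 407 × (1/2)^((34.5−18.7)/6.6489) ≈ 78.387 cpm.

78 cpm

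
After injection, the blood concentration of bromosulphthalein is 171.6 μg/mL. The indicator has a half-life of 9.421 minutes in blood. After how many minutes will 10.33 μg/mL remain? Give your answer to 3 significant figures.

Fraction remaining = 10.33/171.6 ≈ 0.060198.
n = log₂(171.6/10.33) = ln(16.612)/ln 2 ≈ 4.0541 half-lives.
t = n × t½ = 4.0541 × 9.421 ≈ 38.194 minutes.

38.2 minutes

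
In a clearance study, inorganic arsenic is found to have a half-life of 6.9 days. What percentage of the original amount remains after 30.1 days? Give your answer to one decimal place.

n = 30.1/6.9 ≈ 4.3623 half-lives.
Fraction remaining = (1/2)^4.3623 ≈ 0.04862, i.e. 4.862%.

4.9%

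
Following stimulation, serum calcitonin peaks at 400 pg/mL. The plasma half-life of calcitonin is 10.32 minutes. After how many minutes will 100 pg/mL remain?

100/400 = 1/4, so 2 half-lives have elapsed.
t = 2 × 10.32 = 20.64 minutes.

20.64 minutes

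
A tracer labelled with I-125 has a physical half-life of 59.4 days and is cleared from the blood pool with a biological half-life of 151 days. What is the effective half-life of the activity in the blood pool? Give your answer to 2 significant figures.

1/t_eff = 1/t_phys + 1/t_biol = 1/59.4 + 1/151 = 0.023458 per day.
t_eff = 59.4 × 151 / (59.4 + 151) ≈ 42.63 days.

43 days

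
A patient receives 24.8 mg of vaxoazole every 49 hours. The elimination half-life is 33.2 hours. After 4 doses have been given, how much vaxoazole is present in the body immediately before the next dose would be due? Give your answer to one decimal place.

The 4 doses were given 196, 147, 98, 49 hours ago.
Total = 24.8·(1/2)^(196/33.2) + 24.8·(1/2)^(147/33.2) + 24.8·(1/2)^(98/33.2) + 24.8·(1/2)^(49/33.2)
      = 0.41427 + 1.1523 + 3.2053 + 8.9158 ≈ 13.688 mg.

13.7 mg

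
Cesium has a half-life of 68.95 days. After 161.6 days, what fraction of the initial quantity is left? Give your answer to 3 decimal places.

0.197

n = 161.6/68.95 ≈ 2.3437 half-lives.
Fraction remaining = (1/2)^2.3437 ≈ 0.197.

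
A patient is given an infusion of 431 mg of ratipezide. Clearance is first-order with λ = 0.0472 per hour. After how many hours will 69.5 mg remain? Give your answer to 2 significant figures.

t½ = ln 2 / λ = 0.69315 / 0.0472 ≈ 14.685 hours.
Fraction remaining = 69.5/431 ≈ 0.16125.
n = log₂(431/69.5) = ln(6.2014)/ln 2 ≈ 2.6326 half-lives.
t = n × t½ = 2.6326 × 14.685 ≈ 38.661 hours.

39 hours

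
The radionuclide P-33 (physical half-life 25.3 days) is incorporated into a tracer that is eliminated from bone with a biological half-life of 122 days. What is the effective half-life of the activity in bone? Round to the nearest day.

1/t_eff = 1/t_phys + 1/t_biol = 1/25.3 + 1/122 = 0.047722 per day.
t_eff = 25.3 × 122 / (25.3 + 122) ≈ 20.955 days.

21 days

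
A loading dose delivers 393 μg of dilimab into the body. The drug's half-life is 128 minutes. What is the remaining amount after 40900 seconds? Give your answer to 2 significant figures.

Convert the elapsed time: 40900 seconds = 681.667 minutes.
Number of half-lives: n = 681.667/128 ≈ 5.3255.
Remaining = 393 × (1/2)^5.3255 = 393 × 0.024938 ≈ 9.8006 μg.

9.8 μg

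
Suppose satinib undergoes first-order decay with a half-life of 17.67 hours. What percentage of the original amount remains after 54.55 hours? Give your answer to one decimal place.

11.8%

n = 54.55/17.67 ≈ 3.0872 half-lives.
Fraction remaining = (1/2)^3.0872 ≈ 0.11767, i.e. 11.767%.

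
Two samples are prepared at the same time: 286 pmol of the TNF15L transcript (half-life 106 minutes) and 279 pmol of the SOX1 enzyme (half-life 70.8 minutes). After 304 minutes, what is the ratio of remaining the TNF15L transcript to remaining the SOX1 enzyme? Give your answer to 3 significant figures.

2.75

TNF15L transcript: 286 × (1/2)^(304/106) = 286 × (1/2)^2.8679 ≈ 39.177 pmol.
SOX1 enzyme: 279 × (1/2)^(304/70.8) = 279 × (1/2)^4.2938 ≈ 14.225 pmol.
Ratio ≈ 39.177 / 14.225 ≈ 2.7542.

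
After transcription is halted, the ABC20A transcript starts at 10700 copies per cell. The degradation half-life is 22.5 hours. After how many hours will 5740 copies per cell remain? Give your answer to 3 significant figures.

20.2 hours

Fraction remaining = 5740/10700 ≈ 0.53645.
n = log₂(10700/5740) = ln(1.8641)/ln 2 ≈ 0.89849 half-lives.
t = n × t½ = 0.89849 × 22.5 ≈ 20.216 hours.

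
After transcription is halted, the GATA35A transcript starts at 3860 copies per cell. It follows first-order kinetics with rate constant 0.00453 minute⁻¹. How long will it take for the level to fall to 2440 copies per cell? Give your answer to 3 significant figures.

t½ = ln 2 / k = 0.69315 / 0.00453 ≈ 153.01 minutes.
Fraction remaining = 2440/3860 ≈ 0.63212.
n = log₂(3860/2440) = ln(1.582)/ln 2 ≈ 0.66172 half-lives.
t = n × t½ = 0.66172 × 153.01 ≈ 101.25 minutes.

101 minutes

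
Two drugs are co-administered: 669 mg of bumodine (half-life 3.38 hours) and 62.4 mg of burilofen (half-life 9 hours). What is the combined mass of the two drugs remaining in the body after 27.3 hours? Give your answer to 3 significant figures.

10.1 mg

bumodine: 669 × (1/2)^(27.3/3.38) = 669 × (1/2)^8.0769 ≈ 2.4776 mg.
burilofen: 62.4 × (1/2)^(27.3/9) = 62.4 × (1/2)^3.0333 ≈ 7.6218 mg.
Total = 2.4776 + 7.6218 ≈ 10.099 mg.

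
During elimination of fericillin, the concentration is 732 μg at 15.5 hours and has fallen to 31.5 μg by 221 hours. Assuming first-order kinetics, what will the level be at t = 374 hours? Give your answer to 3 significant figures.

3.03 μg

Over Δt = 221 − 15.5 = 205.5 hours, the level fell by a factor of 732/31.5 ≈ 23.238.
n = log₂(23.238) ≈ 4.5384 half-lives, so t½ = 205.5/4.5384 ≈ 45.28 hours.
From t = 221 to t = 374: 31.5 × (1/2)^((374−221)/45.28) ≈ 3.0279 μg.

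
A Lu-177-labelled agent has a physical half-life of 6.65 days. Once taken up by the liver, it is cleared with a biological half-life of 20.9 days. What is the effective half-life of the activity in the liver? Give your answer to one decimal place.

1/t_eff = 1/t_phys + 1/t_biol = 1/6.65 + 1/20.9 = 0.19822 per day.
t_eff = 6.65 × 20.9 / (6.65 + 20.9) ≈ 5.0448 days.

5.0 days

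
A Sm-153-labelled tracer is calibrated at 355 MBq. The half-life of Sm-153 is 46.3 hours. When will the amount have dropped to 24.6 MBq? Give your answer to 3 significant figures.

178 hours

Fraction remaining = 24.6/355 ≈ 0.069296.
n = log₂(355/24.6) = ln(14.431)/ln 2 ≈ 3.8511 half-lives.
t = n × t½ = 3.8511 × 46.3 ≈ 178.31 hours.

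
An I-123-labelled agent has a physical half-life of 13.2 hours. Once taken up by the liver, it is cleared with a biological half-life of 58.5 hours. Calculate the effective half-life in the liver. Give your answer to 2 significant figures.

1/t_eff = 1/t_phys + 1/t_biol = 1/13.2 + 1/58.5 = 0.092852 per hour.
t_eff = 13.2 × 58.5 / (13.2 + 58.5) ≈ 10.77 hours.

11 hours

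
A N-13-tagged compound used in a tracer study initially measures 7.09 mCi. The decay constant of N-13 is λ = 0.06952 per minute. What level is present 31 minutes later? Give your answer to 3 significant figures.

0.822 mCi

t½ = ln 2 / λ = 0.69315 / 0.06952 ≈ 9.9705 minutes.
Number of half-lives: n = 31/9.9705 ≈ 3.1092.
Remaining = 7.09 × (1/2)^3.1092 = 7.09 × 0.11589 ≈ 0.82166 mCi.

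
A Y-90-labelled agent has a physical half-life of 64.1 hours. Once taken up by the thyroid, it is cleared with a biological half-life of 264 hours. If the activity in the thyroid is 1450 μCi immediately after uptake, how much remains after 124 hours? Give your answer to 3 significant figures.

274 μCi

1/t_eff = 1/t_phys + 1/t_biol = 1/64.1 + 1/264 = 0.019389 per hour.
t_eff = 64.1 × 264 / (64.1 + 264) ≈ 51.577 hours.
Remaining = 1450 × (1/2)^(124/51.577) = 1450 × (1/2)^2.4042 ≈ 273.93 μCi.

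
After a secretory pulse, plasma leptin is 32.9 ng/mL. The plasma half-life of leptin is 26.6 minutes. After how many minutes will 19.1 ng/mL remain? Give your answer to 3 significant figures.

Fraction remaining = 19.1/32.9 ≈ 0.58055.
n = log₂(32.9/19.1) = ln(1.7225)/ln 2 ≈ 0.78451 half-lives.
t = n × t½ = 0.78451 × 26.6 ≈ 20.868 minutes.

20.9 minutes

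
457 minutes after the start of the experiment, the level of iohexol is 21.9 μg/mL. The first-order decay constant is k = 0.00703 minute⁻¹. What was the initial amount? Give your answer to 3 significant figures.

544 μg/mL

t½ = ln 2 / k = 0.69315 / 0.00703 ≈ 98.598 minutes.
Number of half-lives elapsed: n = 457/98.598 ≈ 4.635.
A₀ = A × 2^n = 21.9 × 2^4.635 = 21.9 × 24.846 ≈ 544.13 μg/mL.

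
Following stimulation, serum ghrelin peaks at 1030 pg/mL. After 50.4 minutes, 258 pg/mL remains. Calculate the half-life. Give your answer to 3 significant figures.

A/A₀ = 258/1030 ≈ 0.25049.
n = log₂(3.9922) ≈ 1.9972 half-lives elapsed in 50.4 minutes.
t½ = 50.4/1.9972 ≈ 25.235 minutes.

25.2 minutes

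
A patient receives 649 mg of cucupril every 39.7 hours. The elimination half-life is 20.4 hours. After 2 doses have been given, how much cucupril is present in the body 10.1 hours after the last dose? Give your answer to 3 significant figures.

580 mg

The 2 doses were given 49.8, 10.1 hours ago.
Total = 649·(1/2)^(49.8/20.4) + 649·(1/2)^(10.1/20.4)
      = 119.5 + 460.47 ≈ 579.98 mg.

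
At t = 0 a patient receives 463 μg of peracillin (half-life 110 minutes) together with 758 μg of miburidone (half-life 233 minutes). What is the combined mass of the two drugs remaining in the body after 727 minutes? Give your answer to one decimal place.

peracillin: 463 × (1/2)^(727/110) = 463 × (1/2)^6.6091 ≈ 4.7429 μg.
miburidone: 758 × (1/2)^(727/233) = 758 × (1/2)^3.1202 ≈ 87.177 μg.
Total = 4.7429 + 87.177 ≈ 91.92 μg.

91.9 μg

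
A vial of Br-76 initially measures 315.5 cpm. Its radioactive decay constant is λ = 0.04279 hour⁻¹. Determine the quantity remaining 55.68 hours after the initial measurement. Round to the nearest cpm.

t½ = ln 2 / λ = 0.69315 / 0.04279 ≈ 16.199 hours.
Number of half-lives: n = 55.68/16.199 ≈ 3.4373.
Remaining = 315.5 × (1/2)^3.4373 = 315.5 × 0.092315 ≈ 29.125 cpm.

29 cpm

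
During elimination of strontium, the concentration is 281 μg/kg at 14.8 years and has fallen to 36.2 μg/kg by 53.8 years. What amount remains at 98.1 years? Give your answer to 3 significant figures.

3.53 μg/kg

Over Δt = 53.8 − 14.8 = 39 years, the level fell by a factor of 281/36.2 ≈ 7.7624.
n = log₂(7.7624) ≈ 2.9565 half-lives, so t½ = 39/2.9565 ≈ 13.191 years.
From t = 53.8 to t = 98.1: 36.2 × (1/2)^((98.1−53.8)/13.191) ≈ 3.5299 μg/kg.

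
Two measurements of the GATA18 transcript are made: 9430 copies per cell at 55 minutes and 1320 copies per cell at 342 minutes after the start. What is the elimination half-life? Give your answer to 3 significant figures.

101 minutes

Over Δt = 342 − 55 = 287 minutes, the level fell by a factor of 9430/1320 ≈ 7.1439.
n = log₂(7.1439) ≈ 2.8367 half-lives, so t½ = 287/2.8367 ≈ 101.17 minutes.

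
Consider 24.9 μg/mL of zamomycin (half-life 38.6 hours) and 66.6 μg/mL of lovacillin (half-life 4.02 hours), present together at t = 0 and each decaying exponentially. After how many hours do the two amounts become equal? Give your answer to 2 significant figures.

Set 24.9·(1/2)^(t/38.6) = 66.6·(1/2)^(t/4.02).
Taking log₂: log₂(24.9/66.6) = t·(1/38.6 − 1/4.02).
log₂(0.37387) = -1.4194; 1/38.6 − 1/4.02 = -0.22285.
t = -1.4194 / -0.22285 ≈ 6.3692 hours.

6.4 hours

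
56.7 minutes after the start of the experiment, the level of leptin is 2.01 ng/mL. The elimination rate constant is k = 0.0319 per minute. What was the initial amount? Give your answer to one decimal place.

12.3 ng/mL

t½ = ln 2 / k = 0.69315 / 0.0319 ≈ 21.729 minutes.
Number of half-lives elapsed: n = 56.7/21.729 ≈ 2.6094.
A₀ = A × 2^n = 2.01 × 2^2.6094 = 2.01 × 6.1027 ≈ 12.266 ng/mL.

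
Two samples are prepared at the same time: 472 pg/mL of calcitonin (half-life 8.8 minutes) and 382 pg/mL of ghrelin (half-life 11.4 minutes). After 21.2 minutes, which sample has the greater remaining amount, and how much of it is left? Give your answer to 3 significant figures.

calcitonin: 472 × (1/2)^2.4091 ≈ 88.866 pg/mL.
ghrelin: 382 × (1/2)^1.8596 ≈ 105.26 pg/mL.
Ghrelin has more remaining, at ≈ 105.26 pg/mL.

ghrelin, 105 pg/mL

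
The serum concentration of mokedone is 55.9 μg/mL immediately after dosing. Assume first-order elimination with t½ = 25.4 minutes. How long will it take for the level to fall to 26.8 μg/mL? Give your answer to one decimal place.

Fraction remaining = 26.8/55.9 ≈ 0.47943.
n = log₂(55.9/26.8) = ln(2.0858)/ln 2 ≈ 1.0606 half-lives.
t = n × t½ = 1.0606 × 25.4 ≈ 26.94 minutes.

26.9 minutes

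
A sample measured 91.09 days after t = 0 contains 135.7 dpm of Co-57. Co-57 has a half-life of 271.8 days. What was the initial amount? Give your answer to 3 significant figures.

Number of half-lives elapsed: n = 91.09/271.8 ≈ 0.33514.
A₀ = A × 2^n = 135.7 × 2^0.33514 = 135.7 × 1.2615 ≈ 171.19 dpm.

171 dpm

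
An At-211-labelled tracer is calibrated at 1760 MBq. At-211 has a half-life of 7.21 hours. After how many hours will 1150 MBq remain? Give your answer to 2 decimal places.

Fraction remaining = 1150/1760 ≈ 0.65341.
n = log₂(1760/1150) = ln(1.5304)/ln 2 ≈ 0.61394 half-lives.
t = n × t½ = 0.61394 × 7.21 ≈ 4.4265 hours.

4.43 hours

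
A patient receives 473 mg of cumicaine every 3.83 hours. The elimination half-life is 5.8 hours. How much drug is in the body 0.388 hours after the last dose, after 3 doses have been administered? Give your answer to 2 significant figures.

The 3 doses were given 8.048, 4.218, 0.388 hours ago.
Total = 473·(1/2)^(8.048/5.8) + 473·(1/2)^(4.218/5.8) + 473·(1/2)^(0.388/5.8)
      = 180.78 + 285.72 + 451.57 ≈ 918.07 mg.

920 mg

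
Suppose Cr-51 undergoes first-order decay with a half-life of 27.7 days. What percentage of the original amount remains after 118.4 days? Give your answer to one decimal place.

n = 118.4/27.7 ≈ 4.2744 half-lives.
Fraction remaining = (1/2)^4.2744 ≈ 0.051676, i.e. 5.1676%.

5.2%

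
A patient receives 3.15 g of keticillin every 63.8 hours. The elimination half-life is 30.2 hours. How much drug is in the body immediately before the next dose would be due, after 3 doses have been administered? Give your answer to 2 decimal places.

0.94 g

The 3 doses were given 191.4, 127.6, 63.8 hours ago.
Total = 3.15·(1/2)^(191.4/30.2) + 3.15·(1/2)^(127.6/30.2) + 3.15·(1/2)^(63.8/30.2)
      = 0.038946 + 0.16843 + 0.72838 ≈ 0.93575 g.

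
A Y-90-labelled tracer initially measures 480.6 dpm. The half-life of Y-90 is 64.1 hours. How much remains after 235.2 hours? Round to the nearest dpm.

38 dpm

Number of half-lives: n = 235.2/64.1 ≈ 3.6693.
Remaining = 480.6 × (1/2)^3.6693 = 480.6 × 0.078603 ≈ 37.777 dpm.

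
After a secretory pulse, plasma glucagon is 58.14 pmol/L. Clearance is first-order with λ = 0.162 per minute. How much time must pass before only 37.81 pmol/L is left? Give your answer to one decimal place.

t½ = ln 2 / λ = 0.69315 / 0.162 ≈ 4.2787 minutes.
Fraction remaining = 37.81/58.14 ≈ 0.65033.
n = log₂(58.14/37.81) = ln(1.5377)/ln 2 ≈ 0.62076 half-lives.
t = n × t½ = 0.62076 × 4.2787 ≈ 2.6561 minutes.

2.7 minutes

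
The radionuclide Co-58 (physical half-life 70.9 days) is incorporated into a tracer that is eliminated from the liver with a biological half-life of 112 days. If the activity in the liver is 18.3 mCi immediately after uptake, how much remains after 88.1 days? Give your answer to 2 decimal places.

4.48 mCi

1/t_eff = 1/t_phys + 1/t_biol = 1/70.9 + 1/112 = 0.023033 per day.
t_eff = 70.9 × 112 / (70.9 + 112) ≈ 43.416 days.
Remaining = 18.3 × (1/2)^(88.1/43.416) = 18.3 × (1/2)^2.0292 ≈ 4.4833 mCi.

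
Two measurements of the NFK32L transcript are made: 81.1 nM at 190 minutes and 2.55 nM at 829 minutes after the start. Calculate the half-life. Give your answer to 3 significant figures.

128 minutes

Over Δt = 829 − 190 = 639 minutes, the level fell by a factor of 81.1/2.55 ≈ 31.804.
n = log₂(31.804) ≈ 4.9911 half-lives, so t½ = 639/4.9911 ≈ 128.03 minutes.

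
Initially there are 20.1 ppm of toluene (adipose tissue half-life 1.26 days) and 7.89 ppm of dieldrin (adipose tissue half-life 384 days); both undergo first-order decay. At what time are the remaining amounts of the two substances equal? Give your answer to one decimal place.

1.7 days

Set 20.1·(1/2)^(t/1.26) = 7.89·(1/2)^(t/384).
Taking log₂: log₂(20.1/7.89) = t·(1/1.26 − 1/384).
log₂(2.5475) = 1.3491; 1/1.26 − 1/384 = 0.79105.
t = 1.3491 / 0.79105 ≈ 1.7055 days.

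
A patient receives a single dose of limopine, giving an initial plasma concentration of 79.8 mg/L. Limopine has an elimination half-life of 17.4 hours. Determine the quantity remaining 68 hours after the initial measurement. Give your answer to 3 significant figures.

Number of half-lives: n = 68/17.4 ≈ 3.908.
Remaining = 79.8 × (1/2)^3.908 = 79.8 × 0.066613 ≈ 5.3157 mg/L.

5.32 mg/L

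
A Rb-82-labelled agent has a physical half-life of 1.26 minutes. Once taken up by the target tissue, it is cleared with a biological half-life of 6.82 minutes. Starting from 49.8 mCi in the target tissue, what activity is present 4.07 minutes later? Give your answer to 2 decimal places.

1/t_eff = 1/t_phys + 1/t_biol = 1/1.26 + 1/6.82 = 0.94028 per minute.
t_eff = 1.26 × 6.82 / (1.26 + 6.82) ≈ 1.0635 minutes.
Remaining = 49.8 × (1/2)^(4.07/1.0635) = 49.8 × (1/2)^3.8269 ≈ 3.5092 mCi.

3.51 mCi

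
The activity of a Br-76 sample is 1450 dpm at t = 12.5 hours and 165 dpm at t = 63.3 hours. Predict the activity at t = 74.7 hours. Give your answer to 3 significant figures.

101 dpm

Over Δt = 63.3 − 12.5 = 50.8 hours, the level fell by a factor of 1450/165 ≈ 8.7879.
n = log₂(8.7879) ≈ 3.1355 half-lives, so t½ = 50.8/3.1355 ≈ 16.201 hours.
From t = 63.3 to t = 74.7: 165 × (1/2)^((74.7−63.3)/16.201) ≈ 101.31 dpm.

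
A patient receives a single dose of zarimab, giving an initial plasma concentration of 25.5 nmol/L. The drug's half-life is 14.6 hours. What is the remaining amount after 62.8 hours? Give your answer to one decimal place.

Number of half-lives: n = 62.8/14.6 ≈ 4.3014.
Remaining = 25.5 × (1/2)^4.3014 = 25.5 × 0.050718 ≈ 1.2933 nmol/L.

1.3 nmol/L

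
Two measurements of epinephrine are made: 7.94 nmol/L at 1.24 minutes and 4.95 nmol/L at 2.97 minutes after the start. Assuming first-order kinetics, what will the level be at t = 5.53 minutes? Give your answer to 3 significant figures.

Over Δt = 2.97 − 1.24 = 1.73 minutes, the level fell by a factor of 7.94/4.95 ≈ 1.604.
n = log₂(1.604) ≈ 0.68171 half-lives, so t½ = 1.73/0.68171 ≈ 2.5377 minutes.
From t = 2.97 to t = 5.53: 4.95 × (1/2)^((5.53−2.97)/2.5377) ≈ 2.46 nmol/L.

2.46 nmol/L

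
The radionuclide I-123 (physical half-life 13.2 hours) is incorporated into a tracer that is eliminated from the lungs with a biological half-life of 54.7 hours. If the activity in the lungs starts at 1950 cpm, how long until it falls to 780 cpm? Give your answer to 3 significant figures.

1/t_eff = 1/t_phys + 1/t_biol = 1/13.2 + 1/54.7 = 0.094039 per hour.
t_eff = 13.2 × 54.7 / (13.2 + 54.7) ≈ 10.634 hours.
n = log₂(1950/780) ≈ 1.3219; t = 1.3219 × 10.634 ≈ 14.057 hours.

14.1 hours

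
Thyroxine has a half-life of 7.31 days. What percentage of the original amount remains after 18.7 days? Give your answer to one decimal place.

n = 18.7/7.31 ≈ 2.5581 half-lives.
Fraction remaining = (1/2)^2.5581 ≈ 0.16979, i.e. 16.979%.

17.0%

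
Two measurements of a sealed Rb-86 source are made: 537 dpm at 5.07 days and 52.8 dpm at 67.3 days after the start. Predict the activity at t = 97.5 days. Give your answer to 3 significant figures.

17.1 dpm

Over Δt = 67.3 − 5.07 = 62.23 days, the level fell by a factor of 537/52.8 ≈ 10.17.
n = log₂(10.17) ≈ 3.3463 half-lives, so t½ = 62.23/3.3463 ≈ 18.597 days.
From t = 67.3 to t = 97.5: 52.8 × (1/2)^((97.5−67.3)/18.597) ≈ 17.131 dpm.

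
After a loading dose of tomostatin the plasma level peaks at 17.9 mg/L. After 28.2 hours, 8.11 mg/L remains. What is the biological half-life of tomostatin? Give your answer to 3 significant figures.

A/A₀ = 8.11/17.9 ≈ 0.45307.
n = log₂(2.2072) ≈ 1.1422 half-lives elapsed in 28.2 hours.
t½ = 28.2/1.1422 ≈ 24.69 hours.

24.7 hours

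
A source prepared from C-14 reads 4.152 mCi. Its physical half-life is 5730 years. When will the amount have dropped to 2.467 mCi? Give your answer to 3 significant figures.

Fraction remaining = 2.467/4.152 ≈ 0.59417.
n = log₂(4.152/2.467) = ln(1.683)/ln 2 ≈ 0.75105 half-lives.
t = n × t½ = 0.75105 × 5730 ≈ 4303.5 years.

4300 years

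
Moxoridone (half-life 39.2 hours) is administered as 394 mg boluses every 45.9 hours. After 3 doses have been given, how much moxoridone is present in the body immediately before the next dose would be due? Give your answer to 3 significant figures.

287 mg

The 3 doses were given 137.7, 91.8, 45.9 hours ago.
Total = 394·(1/2)^(137.7/39.2) + 394·(1/2)^(91.8/39.2) + 394·(1/2)^(45.9/39.2)
      = 34.518 + 77.72 + 174.99 ≈ 287.23 mg.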